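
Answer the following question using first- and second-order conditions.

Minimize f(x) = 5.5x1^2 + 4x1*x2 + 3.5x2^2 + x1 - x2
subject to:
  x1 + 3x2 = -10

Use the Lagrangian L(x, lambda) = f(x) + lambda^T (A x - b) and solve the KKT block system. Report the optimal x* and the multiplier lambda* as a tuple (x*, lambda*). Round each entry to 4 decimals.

Form the Lagrangian:
  L(x, lambda) = (1/2) x^T Q x + c^T x + lambda^T (A x - b)
Stationarity (grad_x L = 0): Q x + c + A^T lambda = 0.
Primal feasibility: A x = b.

This gives the KKT block system:
  [ Q   A^T ] [ x     ]   [-c ]
  [ A    0  ] [ lambda ] = [ b ]

Solving the linear system:
  x*      = (0.4634, -3.4878)
  lambda* = (7.8537)
  f(x*)   = 41.2439

x* = (0.4634, -3.4878), lambda* = (7.8537)


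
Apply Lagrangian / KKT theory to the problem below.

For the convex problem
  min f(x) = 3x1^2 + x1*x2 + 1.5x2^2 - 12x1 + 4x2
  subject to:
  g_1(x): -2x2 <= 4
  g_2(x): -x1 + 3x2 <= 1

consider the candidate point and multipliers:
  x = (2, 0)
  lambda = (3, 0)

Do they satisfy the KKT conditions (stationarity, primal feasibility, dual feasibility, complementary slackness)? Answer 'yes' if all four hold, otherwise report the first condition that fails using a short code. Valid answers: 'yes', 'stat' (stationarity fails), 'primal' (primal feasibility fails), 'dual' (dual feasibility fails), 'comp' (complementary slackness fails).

Gradient of f: grad f(x) = Q x + c = (0, 6)
Constraint values g_i(x) = a_i^T x - b_i:
  g_1((2, 0)) = -4
  g_2((2, 0)) = -3
Stationarity residual: grad f(x) + sum_i lambda_i a_i = (0, 0)
  -> stationarity OK
Primal feasibility (all g_i <= 0): OK
Dual feasibility (all lambda_i >= 0): OK
Complementary slackness (lambda_i * g_i(x) = 0 for all i): FAILS

Verdict: the first failing condition is complementary_slackness -> comp.

comp


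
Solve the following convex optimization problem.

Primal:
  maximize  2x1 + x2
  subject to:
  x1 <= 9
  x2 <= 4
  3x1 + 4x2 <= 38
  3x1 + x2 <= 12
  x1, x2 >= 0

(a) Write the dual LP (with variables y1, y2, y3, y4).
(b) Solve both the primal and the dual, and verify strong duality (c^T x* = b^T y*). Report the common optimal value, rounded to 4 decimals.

The standard primal-dual pair for 'max c^T x s.t. A x <= b, x >= 0' is:
  Dual:  min b^T y  s.t.  A^T y >= c,  y >= 0.

So the dual LP is:
  minimize  9y1 + 4y2 + 38y3 + 12y4
  subject to:
    y1 + 3y3 + 3y4 >= 2
    y2 + 4y3 + y4 >= 1
    y1, y2, y3, y4 >= 0

Solving the primal: x* = (2.6667, 4).
  primal value c^T x* = 9.3333.
Solving the dual: y* = (0, 0.3333, 0, 0.6667).
  dual value b^T y* = 9.3333.
Strong duality: c^T x* = b^T y*. Confirmed.

9.3333


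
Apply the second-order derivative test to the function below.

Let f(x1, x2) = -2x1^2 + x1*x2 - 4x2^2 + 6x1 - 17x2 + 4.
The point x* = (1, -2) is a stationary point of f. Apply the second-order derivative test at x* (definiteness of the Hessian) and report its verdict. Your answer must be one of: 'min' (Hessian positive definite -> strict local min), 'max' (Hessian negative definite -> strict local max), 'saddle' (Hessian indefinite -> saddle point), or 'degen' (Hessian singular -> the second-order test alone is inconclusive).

Compute the Hessian H = grad^2 f:
  H = [[-4, 1], [1, -8]]
Verify stationarity: grad f(x*) = H x* + g = (0, 0).
Eigenvalues of H: -8.2361, -3.7639.
Both eigenvalues < 0, so H is negative definite -> x* is a strict local max.

max


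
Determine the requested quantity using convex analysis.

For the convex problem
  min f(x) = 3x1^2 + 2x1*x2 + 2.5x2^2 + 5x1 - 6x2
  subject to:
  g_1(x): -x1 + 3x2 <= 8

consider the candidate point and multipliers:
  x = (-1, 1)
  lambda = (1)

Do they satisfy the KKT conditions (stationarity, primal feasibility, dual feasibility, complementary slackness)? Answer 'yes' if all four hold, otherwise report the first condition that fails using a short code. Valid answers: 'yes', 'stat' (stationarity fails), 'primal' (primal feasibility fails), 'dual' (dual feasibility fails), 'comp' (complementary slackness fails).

Gradient of f: grad f(x) = Q x + c = (1, -3)
Constraint values g_i(x) = a_i^T x - b_i:
  g_1((-1, 1)) = -4
Stationarity residual: grad f(x) + sum_i lambda_i a_i = (0, 0)
  -> stationarity OK
Primal feasibility (all g_i <= 0): OK
Dual feasibility (all lambda_i >= 0): OK
Complementary slackness (lambda_i * g_i(x) = 0 for all i): FAILS

Verdict: the first failing condition is complementary_slackness -> comp.

comp


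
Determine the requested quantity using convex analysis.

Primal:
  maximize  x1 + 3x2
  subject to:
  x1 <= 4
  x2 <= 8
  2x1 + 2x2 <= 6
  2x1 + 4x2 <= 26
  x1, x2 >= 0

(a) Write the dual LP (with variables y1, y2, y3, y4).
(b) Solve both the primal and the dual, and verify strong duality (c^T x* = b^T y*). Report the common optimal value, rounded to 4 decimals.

The standard primal-dual pair for 'max c^T x s.t. A x <= b, x >= 0' is:
  Dual:  min b^T y  s.t.  A^T y >= c,  y >= 0.

So the dual LP is:
  minimize  4y1 + 8y2 + 6y3 + 26y4
  subject to:
    y1 + 2y3 + 2y4 >= 1
    y2 + 2y3 + 4y4 >= 3
    y1, y2, y3, y4 >= 0

Solving the primal: x* = (0, 3).
  primal value c^T x* = 9.
Solving the dual: y* = (0, 0, 1.5, 0).
  dual value b^T y* = 9.
Strong duality: c^T x* = b^T y*. Confirmed.

9


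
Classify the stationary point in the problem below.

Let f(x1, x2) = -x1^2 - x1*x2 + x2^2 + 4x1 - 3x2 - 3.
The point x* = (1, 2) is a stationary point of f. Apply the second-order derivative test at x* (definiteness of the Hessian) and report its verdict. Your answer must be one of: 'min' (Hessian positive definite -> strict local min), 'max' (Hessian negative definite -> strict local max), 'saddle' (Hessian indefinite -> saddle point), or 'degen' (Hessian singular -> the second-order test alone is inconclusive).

Compute the Hessian H = grad^2 f:
  H = [[-2, -1], [-1, 2]]
Verify stationarity: grad f(x*) = H x* + g = (0, 0).
Eigenvalues of H: -2.2361, 2.2361.
Eigenvalues have mixed signs, so H is indefinite -> x* is a saddle point.

saddle


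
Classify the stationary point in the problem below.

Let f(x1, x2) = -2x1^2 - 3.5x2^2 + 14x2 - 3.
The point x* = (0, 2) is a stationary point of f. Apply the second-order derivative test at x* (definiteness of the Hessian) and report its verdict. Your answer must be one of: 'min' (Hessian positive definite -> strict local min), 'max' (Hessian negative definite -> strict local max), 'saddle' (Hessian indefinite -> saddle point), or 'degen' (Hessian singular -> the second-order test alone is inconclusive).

Compute the Hessian H = grad^2 f:
  H = [[-4, 0], [0, -7]]
Verify stationarity: grad f(x*) = H x* + g = (0, 0).
Eigenvalues of H: -7, -4.
Both eigenvalues < 0, so H is negative definite -> x* is a strict local max.

max


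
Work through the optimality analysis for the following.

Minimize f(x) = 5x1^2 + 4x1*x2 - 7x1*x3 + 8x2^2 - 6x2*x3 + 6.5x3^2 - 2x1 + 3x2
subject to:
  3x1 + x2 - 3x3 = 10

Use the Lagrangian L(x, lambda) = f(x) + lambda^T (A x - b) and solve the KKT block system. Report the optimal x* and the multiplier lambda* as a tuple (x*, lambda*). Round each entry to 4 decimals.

Form the Lagrangian:
  L(x, lambda) = (1/2) x^T Q x + c^T x + lambda^T (A x - b)
Stationarity (grad_x L = 0): Q x + c + A^T lambda = 0.
Primal feasibility: A x = b.

This gives the KKT block system:
  [ Q   A^T ] [ x     ]   [-c ]
  [ A    0  ] [ lambda ] = [ b ]

Solving the linear system:
  x*      = (2.4444, -0.6364, -1.101)
  lambda* = (-9.202)
  f(x*)   = 42.6111

x* = (2.4444, -0.6364, -1.101), lambda* = (-9.202)


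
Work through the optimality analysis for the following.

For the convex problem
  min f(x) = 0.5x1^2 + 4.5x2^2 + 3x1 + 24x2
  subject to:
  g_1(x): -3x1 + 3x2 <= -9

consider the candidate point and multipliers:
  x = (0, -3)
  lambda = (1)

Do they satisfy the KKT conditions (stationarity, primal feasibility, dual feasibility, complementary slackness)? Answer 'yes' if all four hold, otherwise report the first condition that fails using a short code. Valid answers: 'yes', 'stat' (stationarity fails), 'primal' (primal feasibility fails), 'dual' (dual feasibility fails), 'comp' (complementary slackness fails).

Gradient of f: grad f(x) = Q x + c = (3, -3)
Constraint values g_i(x) = a_i^T x - b_i:
  g_1((0, -3)) = 0
Stationarity residual: grad f(x) + sum_i lambda_i a_i = (0, 0)
  -> stationarity OK
Primal feasibility (all g_i <= 0): OK
Dual feasibility (all lambda_i >= 0): OK
Complementary slackness (lambda_i * g_i(x) = 0 for all i): OK

Verdict: yes, KKT holds.

yes


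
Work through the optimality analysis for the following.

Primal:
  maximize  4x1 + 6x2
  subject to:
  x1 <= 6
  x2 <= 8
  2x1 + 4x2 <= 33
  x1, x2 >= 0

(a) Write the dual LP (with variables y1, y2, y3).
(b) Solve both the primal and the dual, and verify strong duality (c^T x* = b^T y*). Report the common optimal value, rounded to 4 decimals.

The standard primal-dual pair for 'max c^T x s.t. A x <= b, x >= 0' is:
  Dual:  min b^T y  s.t.  A^T y >= c,  y >= 0.

So the dual LP is:
  minimize  6y1 + 8y2 + 33y3
  subject to:
    y1 + 2y3 >= 4
    y2 + 4y3 >= 6
    y1, y2, y3 >= 0

Solving the primal: x* = (6, 5.25).
  primal value c^T x* = 55.5.
Solving the dual: y* = (1, 0, 1.5).
  dual value b^T y* = 55.5.
Strong duality: c^T x* = b^T y*. Confirmed.

55.5


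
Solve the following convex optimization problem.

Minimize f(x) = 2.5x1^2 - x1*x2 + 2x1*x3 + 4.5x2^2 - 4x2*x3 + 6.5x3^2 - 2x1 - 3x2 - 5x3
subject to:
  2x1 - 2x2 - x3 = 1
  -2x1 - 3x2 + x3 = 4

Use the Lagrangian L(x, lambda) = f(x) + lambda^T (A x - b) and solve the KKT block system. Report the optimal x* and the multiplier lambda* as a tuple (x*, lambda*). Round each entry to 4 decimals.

Form the Lagrangian:
  L(x, lambda) = (1/2) x^T Q x + c^T x + lambda^T (A x - b)
Stationarity (grad_x L = 0): Q x + c + A^T lambda = 0.
Primal feasibility: A x = b.

This gives the KKT block system:
  [ Q   A^T ] [ x     ]   [-c ]
  [ A    0  ] [ lambda ] = [ b ]

Solving the linear system:
  x*      = (-0.3846, -1, 0.2308)
  lambda* = (-1.7692, -3)
  f(x*)   = 8.1923

x* = (-0.3846, -1, 0.2308), lambda* = (-1.7692, -3)


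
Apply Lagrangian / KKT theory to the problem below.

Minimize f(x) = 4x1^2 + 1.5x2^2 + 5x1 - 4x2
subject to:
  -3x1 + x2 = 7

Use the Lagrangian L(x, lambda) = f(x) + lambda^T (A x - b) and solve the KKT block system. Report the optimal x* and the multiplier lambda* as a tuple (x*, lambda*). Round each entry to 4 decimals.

Form the Lagrangian:
  L(x, lambda) = (1/2) x^T Q x + c^T x + lambda^T (A x - b)
Stationarity (grad_x L = 0): Q x + c + A^T lambda = 0.
Primal feasibility: A x = b.

This gives the KKT block system:
  [ Q   A^T ] [ x     ]   [-c ]
  [ A    0  ] [ lambda ] = [ b ]

Solving the linear system:
  x*      = (-1.6, 2.2)
  lambda* = (-2.6)
  f(x*)   = 0.7

x* = (-1.6, 2.2), lambda* = (-2.6)


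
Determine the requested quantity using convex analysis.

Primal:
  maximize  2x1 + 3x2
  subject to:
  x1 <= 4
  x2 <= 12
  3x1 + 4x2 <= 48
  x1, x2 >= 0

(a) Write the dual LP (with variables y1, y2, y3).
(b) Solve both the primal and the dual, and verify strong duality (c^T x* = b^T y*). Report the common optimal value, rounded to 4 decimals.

The standard primal-dual pair for 'max c^T x s.t. A x <= b, x >= 0' is:
  Dual:  min b^T y  s.t.  A^T y >= c,  y >= 0.

So the dual LP is:
  minimize  4y1 + 12y2 + 48y3
  subject to:
    y1 + 3y3 >= 2
    y2 + 4y3 >= 3
    y1, y2, y3 >= 0

Solving the primal: x* = (0, 12).
  primal value c^T x* = 36.
Solving the dual: y* = (0, 0, 0.75).
  dual value b^T y* = 36.
Strong duality: c^T x* = b^T y*. Confirmed.

36


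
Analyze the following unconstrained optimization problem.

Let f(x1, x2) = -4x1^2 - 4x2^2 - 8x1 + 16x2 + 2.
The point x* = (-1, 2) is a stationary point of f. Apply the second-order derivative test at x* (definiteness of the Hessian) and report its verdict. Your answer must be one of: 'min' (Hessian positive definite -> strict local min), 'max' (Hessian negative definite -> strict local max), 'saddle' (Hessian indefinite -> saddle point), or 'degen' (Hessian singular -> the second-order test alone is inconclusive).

Compute the Hessian H = grad^2 f:
  H = [[-8, 0], [0, -8]]
Verify stationarity: grad f(x*) = H x* + g = (0, 0).
Eigenvalues of H: -8, -8.
Both eigenvalues < 0, so H is negative definite -> x* is a strict local max.

max


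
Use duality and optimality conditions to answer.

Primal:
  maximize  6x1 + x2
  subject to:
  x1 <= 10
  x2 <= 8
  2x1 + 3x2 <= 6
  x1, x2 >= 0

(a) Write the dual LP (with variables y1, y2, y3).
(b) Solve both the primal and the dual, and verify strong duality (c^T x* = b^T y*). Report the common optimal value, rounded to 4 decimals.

The standard primal-dual pair for 'max c^T x s.t. A x <= b, x >= 0' is:
  Dual:  min b^T y  s.t.  A^T y >= c,  y >= 0.

So the dual LP is:
  minimize  10y1 + 8y2 + 6y3
  subject to:
    y1 + 2y3 >= 6
    y2 + 3y3 >= 1
    y1, y2, y3 >= 0

Solving the primal: x* = (3, 0).
  primal value c^T x* = 18.
Solving the dual: y* = (0, 0, 3).
  dual value b^T y* = 18.
Strong duality: c^T x* = b^T y*. Confirmed.

18


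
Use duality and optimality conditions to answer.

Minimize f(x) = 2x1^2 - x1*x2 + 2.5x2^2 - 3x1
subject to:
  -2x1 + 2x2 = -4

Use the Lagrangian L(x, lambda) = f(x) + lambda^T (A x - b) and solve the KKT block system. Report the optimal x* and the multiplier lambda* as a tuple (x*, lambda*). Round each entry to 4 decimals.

Form the Lagrangian:
  L(x, lambda) = (1/2) x^T Q x + c^T x + lambda^T (A x - b)
Stationarity (grad_x L = 0): Q x + c + A^T lambda = 0.
Primal feasibility: A x = b.

This gives the KKT block system:
  [ Q   A^T ] [ x     ]   [-c ]
  [ A    0  ] [ lambda ] = [ b ]

Solving the linear system:
  x*      = (1.5714, -0.4286)
  lambda* = (1.8571)
  f(x*)   = 1.3571

x* = (1.5714, -0.4286), lambda* = (1.8571)


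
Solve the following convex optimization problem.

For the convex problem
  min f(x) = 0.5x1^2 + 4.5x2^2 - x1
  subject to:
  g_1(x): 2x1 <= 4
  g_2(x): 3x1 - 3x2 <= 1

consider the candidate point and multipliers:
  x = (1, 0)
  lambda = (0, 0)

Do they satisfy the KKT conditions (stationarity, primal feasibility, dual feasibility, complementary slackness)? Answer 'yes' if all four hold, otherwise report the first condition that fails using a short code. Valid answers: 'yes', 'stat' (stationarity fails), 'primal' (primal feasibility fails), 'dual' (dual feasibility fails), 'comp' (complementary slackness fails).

Gradient of f: grad f(x) = Q x + c = (0, 0)
Constraint values g_i(x) = a_i^T x - b_i:
  g_1((1, 0)) = -2
  g_2((1, 0)) = 2
Stationarity residual: grad f(x) + sum_i lambda_i a_i = (0, 0)
  -> stationarity OK
Primal feasibility (all g_i <= 0): FAILS
Dual feasibility (all lambda_i >= 0): OK
Complementary slackness (lambda_i * g_i(x) = 0 for all i): OK

Verdict: the first failing condition is primal_feasibility -> primal.

primal


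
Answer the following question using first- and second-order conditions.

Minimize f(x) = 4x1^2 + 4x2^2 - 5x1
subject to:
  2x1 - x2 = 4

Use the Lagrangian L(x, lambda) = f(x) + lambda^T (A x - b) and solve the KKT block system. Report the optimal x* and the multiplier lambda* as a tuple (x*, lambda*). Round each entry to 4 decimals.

Form the Lagrangian:
  L(x, lambda) = (1/2) x^T Q x + c^T x + lambda^T (A x - b)
Stationarity (grad_x L = 0): Q x + c + A^T lambda = 0.
Primal feasibility: A x = b.

This gives the KKT block system:
  [ Q   A^T ] [ x     ]   [-c ]
  [ A    0  ] [ lambda ] = [ b ]

Solving the linear system:
  x*      = (1.725, -0.55)
  lambda* = (-4.4)
  f(x*)   = 4.4875

x* = (1.725, -0.55), lambda* = (-4.4)


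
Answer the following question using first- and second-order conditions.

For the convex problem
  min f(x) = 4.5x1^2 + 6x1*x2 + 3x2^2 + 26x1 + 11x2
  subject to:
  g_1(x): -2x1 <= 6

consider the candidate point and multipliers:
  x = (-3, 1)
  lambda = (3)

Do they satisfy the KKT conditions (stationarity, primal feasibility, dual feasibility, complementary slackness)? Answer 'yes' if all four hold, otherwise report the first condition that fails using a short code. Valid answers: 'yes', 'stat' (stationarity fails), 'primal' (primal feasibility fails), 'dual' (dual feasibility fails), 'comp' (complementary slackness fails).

Gradient of f: grad f(x) = Q x + c = (5, -1)
Constraint values g_i(x) = a_i^T x - b_i:
  g_1((-3, 1)) = 0
Stationarity residual: grad f(x) + sum_i lambda_i a_i = (-1, -1)
  -> stationarity FAILS
Primal feasibility (all g_i <= 0): OK
Dual feasibility (all lambda_i >= 0): OK
Complementary slackness (lambda_i * g_i(x) = 0 for all i): OK

Verdict: the first failing condition is stationarity -> stat.

stat


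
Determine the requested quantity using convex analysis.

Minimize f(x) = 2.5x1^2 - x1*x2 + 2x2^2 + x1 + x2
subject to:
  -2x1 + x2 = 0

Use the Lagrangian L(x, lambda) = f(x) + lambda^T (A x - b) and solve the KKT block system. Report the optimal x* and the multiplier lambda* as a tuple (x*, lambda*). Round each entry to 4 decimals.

Form the Lagrangian:
  L(x, lambda) = (1/2) x^T Q x + c^T x + lambda^T (A x - b)
Stationarity (grad_x L = 0): Q x + c + A^T lambda = 0.
Primal feasibility: A x = b.

This gives the KKT block system:
  [ Q   A^T ] [ x     ]   [-c ]
  [ A    0  ] [ lambda ] = [ b ]

Solving the linear system:
  x*      = (-0.1765, -0.3529)
  lambda* = (0.2353)
  f(x*)   = -0.2647

x* = (-0.1765, -0.3529), lambda* = (0.2353)


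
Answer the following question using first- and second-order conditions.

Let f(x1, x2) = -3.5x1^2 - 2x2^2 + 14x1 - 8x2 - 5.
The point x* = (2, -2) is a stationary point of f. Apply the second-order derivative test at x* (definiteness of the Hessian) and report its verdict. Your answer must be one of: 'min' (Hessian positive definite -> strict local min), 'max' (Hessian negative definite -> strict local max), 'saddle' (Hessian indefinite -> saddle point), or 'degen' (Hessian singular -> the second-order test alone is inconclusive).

Compute the Hessian H = grad^2 f:
  H = [[-7, 0], [0, -4]]
Verify stationarity: grad f(x*) = H x* + g = (0, 0).
Eigenvalues of H: -7, -4.
Both eigenvalues < 0, so H is negative definite -> x* is a strict local max.

max


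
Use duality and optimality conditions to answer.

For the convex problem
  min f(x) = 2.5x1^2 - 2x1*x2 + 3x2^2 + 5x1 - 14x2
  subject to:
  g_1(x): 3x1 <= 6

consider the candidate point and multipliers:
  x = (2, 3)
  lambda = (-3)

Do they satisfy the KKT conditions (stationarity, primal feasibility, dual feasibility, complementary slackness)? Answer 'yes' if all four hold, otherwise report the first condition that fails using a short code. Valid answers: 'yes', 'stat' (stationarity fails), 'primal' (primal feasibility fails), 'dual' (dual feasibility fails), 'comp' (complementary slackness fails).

Gradient of f: grad f(x) = Q x + c = (9, 0)
Constraint values g_i(x) = a_i^T x - b_i:
  g_1((2, 3)) = 0
Stationarity residual: grad f(x) + sum_i lambda_i a_i = (0, 0)
  -> stationarity OK
Primal feasibility (all g_i <= 0): OK
Dual feasibility (all lambda_i >= 0): FAILS
Complementary slackness (lambda_i * g_i(x) = 0 for all i): OK

Verdict: the first failing condition is dual_feasibility -> dual.

dual


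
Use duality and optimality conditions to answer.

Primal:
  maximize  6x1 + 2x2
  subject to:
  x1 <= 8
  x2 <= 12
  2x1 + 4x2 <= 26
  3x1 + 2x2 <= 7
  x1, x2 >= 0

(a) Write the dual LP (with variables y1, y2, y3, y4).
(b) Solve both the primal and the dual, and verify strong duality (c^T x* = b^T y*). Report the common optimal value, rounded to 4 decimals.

The standard primal-dual pair for 'max c^T x s.t. A x <= b, x >= 0' is:
  Dual:  min b^T y  s.t.  A^T y >= c,  y >= 0.

So the dual LP is:
  minimize  8y1 + 12y2 + 26y3 + 7y4
  subject to:
    y1 + 2y3 + 3y4 >= 6
    y2 + 4y3 + 2y4 >= 2
    y1, y2, y3, y4 >= 0

Solving the primal: x* = (2.3333, 0).
  primal value c^T x* = 14.
Solving the dual: y* = (0, 0, 0, 2).
  dual value b^T y* = 14.
Strong duality: c^T x* = b^T y*. Confirmed.

14


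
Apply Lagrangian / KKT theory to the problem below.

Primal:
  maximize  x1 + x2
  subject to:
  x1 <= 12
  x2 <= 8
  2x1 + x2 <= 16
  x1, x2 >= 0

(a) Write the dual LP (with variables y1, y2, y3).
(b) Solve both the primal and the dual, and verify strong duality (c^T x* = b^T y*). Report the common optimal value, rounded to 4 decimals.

The standard primal-dual pair for 'max c^T x s.t. A x <= b, x >= 0' is:
  Dual:  min b^T y  s.t.  A^T y >= c,  y >= 0.

So the dual LP is:
  minimize  12y1 + 8y2 + 16y3
  subject to:
    y1 + 2y3 >= 1
    y2 + y3 >= 1
    y1, y2, y3 >= 0

Solving the primal: x* = (4, 8).
  primal value c^T x* = 12.
Solving the dual: y* = (0, 0.5, 0.5).
  dual value b^T y* = 12.
Strong duality: c^T x* = b^T y*. Confirmed.

12


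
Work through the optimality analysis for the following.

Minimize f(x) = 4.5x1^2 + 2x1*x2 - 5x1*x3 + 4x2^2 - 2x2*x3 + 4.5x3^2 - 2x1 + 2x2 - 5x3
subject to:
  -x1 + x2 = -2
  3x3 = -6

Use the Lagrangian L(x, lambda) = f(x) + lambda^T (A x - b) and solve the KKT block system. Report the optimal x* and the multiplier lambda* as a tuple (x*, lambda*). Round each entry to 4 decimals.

Form the Lagrangian:
  L(x, lambda) = (1/2) x^T Q x + c^T x + lambda^T (A x - b)
Stationarity (grad_x L = 0): Q x + c + A^T lambda = 0.
Primal feasibility: A x = b.

This gives the KKT block system:
  [ Q   A^T ] [ x     ]   [-c ]
  [ A    0  ] [ lambda ] = [ b ]

Solving the linear system:
  x*      = (0.2857, -1.7143, -2)
  lambda* = (7.1429, 7)
  f(x*)   = 31.1429

x* = (0.2857, -1.7143, -2), lambda* = (7.1429, 7)


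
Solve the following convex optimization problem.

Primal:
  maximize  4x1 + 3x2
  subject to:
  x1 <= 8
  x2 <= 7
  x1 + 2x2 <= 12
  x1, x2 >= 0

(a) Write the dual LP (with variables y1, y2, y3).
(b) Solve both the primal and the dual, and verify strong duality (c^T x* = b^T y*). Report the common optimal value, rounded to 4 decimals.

The standard primal-dual pair for 'max c^T x s.t. A x <= b, x >= 0' is:
  Dual:  min b^T y  s.t.  A^T y >= c,  y >= 0.

So the dual LP is:
  minimize  8y1 + 7y2 + 12y3
  subject to:
    y1 + y3 >= 4
    y2 + 2y3 >= 3
    y1, y2, y3 >= 0

Solving the primal: x* = (8, 2).
  primal value c^T x* = 38.
Solving the dual: y* = (2.5, 0, 1.5).
  dual value b^T y* = 38.
Strong duality: c^T x* = b^T y*. Confirmed.

38


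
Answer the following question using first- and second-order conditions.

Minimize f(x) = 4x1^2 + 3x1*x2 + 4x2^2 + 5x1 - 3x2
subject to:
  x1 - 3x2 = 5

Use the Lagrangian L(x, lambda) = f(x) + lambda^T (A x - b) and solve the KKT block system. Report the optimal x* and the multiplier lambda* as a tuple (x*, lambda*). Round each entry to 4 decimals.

Form the Lagrangian:
  L(x, lambda) = (1/2) x^T Q x + c^T x + lambda^T (A x - b)
Stationarity (grad_x L = 0): Q x + c + A^T lambda = 0.
Primal feasibility: A x = b.

This gives the KKT block system:
  [ Q   A^T ] [ x     ]   [-c ]
  [ A    0  ] [ lambda ] = [ b ]

Solving the linear system:
  x*      = (0.5, -1.5)
  lambda* = (-4.5)
  f(x*)   = 14.75

x* = (0.5, -1.5), lambda* = (-4.5)


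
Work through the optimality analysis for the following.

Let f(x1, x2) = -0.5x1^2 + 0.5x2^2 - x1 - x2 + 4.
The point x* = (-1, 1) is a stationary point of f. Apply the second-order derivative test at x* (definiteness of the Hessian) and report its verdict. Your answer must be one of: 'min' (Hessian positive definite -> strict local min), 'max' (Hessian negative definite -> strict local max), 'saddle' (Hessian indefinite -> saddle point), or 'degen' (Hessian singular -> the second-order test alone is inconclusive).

Compute the Hessian H = grad^2 f:
  H = [[-1, 0], [0, 1]]
Verify stationarity: grad f(x*) = H x* + g = (0, 0).
Eigenvalues of H: -1, 1.
Eigenvalues have mixed signs, so H is indefinite -> x* is a saddle point.

saddle


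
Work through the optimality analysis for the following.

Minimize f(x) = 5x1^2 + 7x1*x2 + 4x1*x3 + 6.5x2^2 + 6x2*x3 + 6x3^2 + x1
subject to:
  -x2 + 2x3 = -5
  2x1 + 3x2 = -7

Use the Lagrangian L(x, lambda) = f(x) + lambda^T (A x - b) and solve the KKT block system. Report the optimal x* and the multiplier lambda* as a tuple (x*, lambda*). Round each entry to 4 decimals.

Form the Lagrangian:
  L(x, lambda) = (1/2) x^T Q x + c^T x + lambda^T (A x - b)
Stationarity (grad_x L = 0): Q x + c + A^T lambda = 0.
Primal feasibility: A x = b.

This gives the KKT block system:
  [ Q   A^T ] [ x     ]   [-c ]
  [ A    0  ] [ lambda ] = [ b ]

Solving the linear system:
  x*      = (-3.1143, -0.2571, -2.6286)
  lambda* = (22.7714, 21.2286)
  f(x*)   = 129.6714

x* = (-3.1143, -0.2571, -2.6286), lambda* = (22.7714, 21.2286)


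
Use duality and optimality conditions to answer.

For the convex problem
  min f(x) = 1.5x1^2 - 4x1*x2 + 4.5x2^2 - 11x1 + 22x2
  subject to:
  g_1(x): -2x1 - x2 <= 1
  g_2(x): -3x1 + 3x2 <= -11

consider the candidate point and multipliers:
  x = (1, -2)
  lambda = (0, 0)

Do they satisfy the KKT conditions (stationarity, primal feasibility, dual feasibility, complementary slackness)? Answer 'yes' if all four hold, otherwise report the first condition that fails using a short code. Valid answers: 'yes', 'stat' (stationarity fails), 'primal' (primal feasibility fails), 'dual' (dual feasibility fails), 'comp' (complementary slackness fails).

Gradient of f: grad f(x) = Q x + c = (0, 0)
Constraint values g_i(x) = a_i^T x - b_i:
  g_1((1, -2)) = -1
  g_2((1, -2)) = 2
Stationarity residual: grad f(x) + sum_i lambda_i a_i = (0, 0)
  -> stationarity OK
Primal feasibility (all g_i <= 0): FAILS
Dual feasibility (all lambda_i >= 0): OK
Complementary slackness (lambda_i * g_i(x) = 0 for all i): OK

Verdict: the first failing condition is primal_feasibility -> primal.

primal


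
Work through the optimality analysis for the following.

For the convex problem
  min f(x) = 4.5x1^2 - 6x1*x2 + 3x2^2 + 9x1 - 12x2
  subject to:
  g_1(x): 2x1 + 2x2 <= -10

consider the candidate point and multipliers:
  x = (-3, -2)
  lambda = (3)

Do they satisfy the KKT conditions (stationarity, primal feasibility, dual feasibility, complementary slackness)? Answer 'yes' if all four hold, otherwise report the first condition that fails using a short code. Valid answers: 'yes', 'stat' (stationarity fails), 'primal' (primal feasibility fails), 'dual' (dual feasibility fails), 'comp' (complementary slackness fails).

Gradient of f: grad f(x) = Q x + c = (-6, -6)
Constraint values g_i(x) = a_i^T x - b_i:
  g_1((-3, -2)) = 0
Stationarity residual: grad f(x) + sum_i lambda_i a_i = (0, 0)
  -> stationarity OK
Primal feasibility (all g_i <= 0): OK
Dual feasibility (all lambda_i >= 0): OK
Complementary slackness (lambda_i * g_i(x) = 0 for all i): OK

Verdict: yes, KKT holds.

yes


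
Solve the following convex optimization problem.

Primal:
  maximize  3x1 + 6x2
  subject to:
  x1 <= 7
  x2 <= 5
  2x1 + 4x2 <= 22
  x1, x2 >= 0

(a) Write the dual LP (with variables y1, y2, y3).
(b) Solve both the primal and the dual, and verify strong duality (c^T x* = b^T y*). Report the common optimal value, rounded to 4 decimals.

The standard primal-dual pair for 'max c^T x s.t. A x <= b, x >= 0' is:
  Dual:  min b^T y  s.t.  A^T y >= c,  y >= 0.

So the dual LP is:
  minimize  7y1 + 5y2 + 22y3
  subject to:
    y1 + 2y3 >= 3
    y2 + 4y3 >= 6
    y1, y2, y3 >= 0

Solving the primal: x* = (1, 5).
  primal value c^T x* = 33.
Solving the dual: y* = (0, 0, 1.5).
  dual value b^T y* = 33.
Strong duality: c^T x* = b^T y*. Confirmed.

33


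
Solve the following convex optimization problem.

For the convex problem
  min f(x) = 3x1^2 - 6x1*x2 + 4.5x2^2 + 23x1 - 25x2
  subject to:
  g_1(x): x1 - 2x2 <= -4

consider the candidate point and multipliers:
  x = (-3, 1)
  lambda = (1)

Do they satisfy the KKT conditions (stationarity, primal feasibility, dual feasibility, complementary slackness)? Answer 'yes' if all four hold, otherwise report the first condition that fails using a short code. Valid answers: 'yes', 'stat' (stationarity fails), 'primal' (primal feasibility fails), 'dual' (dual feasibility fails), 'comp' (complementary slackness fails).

Gradient of f: grad f(x) = Q x + c = (-1, 2)
Constraint values g_i(x) = a_i^T x - b_i:
  g_1((-3, 1)) = -1
Stationarity residual: grad f(x) + sum_i lambda_i a_i = (0, 0)
  -> stationarity OK
Primal feasibility (all g_i <= 0): OK
Dual feasibility (all lambda_i >= 0): OK
Complementary slackness (lambda_i * g_i(x) = 0 for all i): FAILS

Verdict: the first failing condition is complementary_slackness -> comp.

comp


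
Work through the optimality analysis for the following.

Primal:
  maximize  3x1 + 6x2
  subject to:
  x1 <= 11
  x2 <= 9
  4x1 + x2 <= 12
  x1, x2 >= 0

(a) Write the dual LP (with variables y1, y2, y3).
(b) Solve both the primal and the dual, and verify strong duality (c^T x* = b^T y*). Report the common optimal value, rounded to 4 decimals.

The standard primal-dual pair for 'max c^T x s.t. A x <= b, x >= 0' is:
  Dual:  min b^T y  s.t.  A^T y >= c,  y >= 0.

So the dual LP is:
  minimize  11y1 + 9y2 + 12y3
  subject to:
    y1 + 4y3 >= 3
    y2 + y3 >= 6
    y1, y2, y3 >= 0

Solving the primal: x* = (0.75, 9).
  primal value c^T x* = 56.25.
Solving the dual: y* = (0, 5.25, 0.75).
  dual value b^T y* = 56.25.
Strong duality: c^T x* = b^T y*. Confirmed.

56.25


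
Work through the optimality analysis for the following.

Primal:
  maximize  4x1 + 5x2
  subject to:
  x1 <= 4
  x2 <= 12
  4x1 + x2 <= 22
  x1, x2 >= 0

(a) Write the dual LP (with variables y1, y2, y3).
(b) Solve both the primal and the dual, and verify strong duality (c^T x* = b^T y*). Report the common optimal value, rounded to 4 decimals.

The standard primal-dual pair for 'max c^T x s.t. A x <= b, x >= 0' is:
  Dual:  min b^T y  s.t.  A^T y >= c,  y >= 0.

So the dual LP is:
  minimize  4y1 + 12y2 + 22y3
  subject to:
    y1 + 4y3 >= 4
    y2 + y3 >= 5
    y1, y2, y3 >= 0

Solving the primal: x* = (2.5, 12).
  primal value c^T x* = 70.
Solving the dual: y* = (0, 4, 1).
  dual value b^T y* = 70.
Strong duality: c^T x* = b^T y*. Confirmed.

70


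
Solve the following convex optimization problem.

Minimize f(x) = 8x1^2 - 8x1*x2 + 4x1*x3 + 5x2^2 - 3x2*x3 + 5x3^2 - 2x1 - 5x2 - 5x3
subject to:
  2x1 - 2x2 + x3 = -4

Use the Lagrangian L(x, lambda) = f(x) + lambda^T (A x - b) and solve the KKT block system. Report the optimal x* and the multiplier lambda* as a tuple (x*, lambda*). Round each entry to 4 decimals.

Form the Lagrangian:
  L(x, lambda) = (1/2) x^T Q x + c^T x + lambda^T (A x - b)
Stationarity (grad_x L = 0): Q x + c + A^T lambda = 0.
Primal feasibility: A x = b.

This gives the KKT block system:
  [ Q   A^T ] [ x     ]   [-c ]
  [ A    0  ] [ lambda ] = [ b ]

Solving the linear system:
  x*      = (0.2363, 2.3956, 0.3187)
  lambda* = (8.0549)
  f(x*)   = 9.0879

x* = (0.2363, 2.3956, 0.3187), lambda* = (8.0549)


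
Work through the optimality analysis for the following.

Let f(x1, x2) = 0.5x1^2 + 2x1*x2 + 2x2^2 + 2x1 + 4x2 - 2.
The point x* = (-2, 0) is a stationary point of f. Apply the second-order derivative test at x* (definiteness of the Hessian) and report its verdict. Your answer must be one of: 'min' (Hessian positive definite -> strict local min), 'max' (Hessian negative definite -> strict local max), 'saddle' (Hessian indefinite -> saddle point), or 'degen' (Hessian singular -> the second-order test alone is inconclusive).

Compute the Hessian H = grad^2 f:
  H = [[1, 2], [2, 4]]
Verify stationarity: grad f(x*) = H x* + g = (0, 0).
Eigenvalues of H: 0, 5.
H has a zero eigenvalue (singular; positive semidefinite but not definite), so H is neither positive definite, negative definite, nor indefinite. The second-order test alone is inconclusive -> degen.
(Indeed, f is constant along the null direction of H through x*, so x* is not a strict local extremum.)

degen


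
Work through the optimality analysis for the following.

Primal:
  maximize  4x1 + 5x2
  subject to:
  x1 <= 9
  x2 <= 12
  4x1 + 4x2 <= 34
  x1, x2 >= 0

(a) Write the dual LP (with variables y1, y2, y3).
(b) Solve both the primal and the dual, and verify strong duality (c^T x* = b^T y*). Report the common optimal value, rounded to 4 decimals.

The standard primal-dual pair for 'max c^T x s.t. A x <= b, x >= 0' is:
  Dual:  min b^T y  s.t.  A^T y >= c,  y >= 0.

So the dual LP is:
  minimize  9y1 + 12y2 + 34y3
  subject to:
    y1 + 4y3 >= 4
    y2 + 4y3 >= 5
    y1, y2, y3 >= 0

Solving the primal: x* = (0, 8.5).
  primal value c^T x* = 42.5.
Solving the dual: y* = (0, 0, 1.25).
  dual value b^T y* = 42.5.
Strong duality: c^T x* = b^T y*. Confirmed.

42.5


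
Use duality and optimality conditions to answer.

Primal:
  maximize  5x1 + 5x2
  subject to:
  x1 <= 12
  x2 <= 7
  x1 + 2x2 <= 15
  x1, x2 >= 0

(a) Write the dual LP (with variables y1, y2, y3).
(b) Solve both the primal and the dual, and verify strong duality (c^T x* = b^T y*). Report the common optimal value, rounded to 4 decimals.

The standard primal-dual pair for 'max c^T x s.t. A x <= b, x >= 0' is:
  Dual:  min b^T y  s.t.  A^T y >= c,  y >= 0.

So the dual LP is:
  minimize  12y1 + 7y2 + 15y3
  subject to:
    y1 + y3 >= 5
    y2 + 2y3 >= 5
    y1, y2, y3 >= 0

Solving the primal: x* = (12, 1.5).
  primal value c^T x* = 67.5.
Solving the dual: y* = (2.5, 0, 2.5).
  dual value b^T y* = 67.5.
Strong duality: c^T x* = b^T y*. Confirmed.

67.5


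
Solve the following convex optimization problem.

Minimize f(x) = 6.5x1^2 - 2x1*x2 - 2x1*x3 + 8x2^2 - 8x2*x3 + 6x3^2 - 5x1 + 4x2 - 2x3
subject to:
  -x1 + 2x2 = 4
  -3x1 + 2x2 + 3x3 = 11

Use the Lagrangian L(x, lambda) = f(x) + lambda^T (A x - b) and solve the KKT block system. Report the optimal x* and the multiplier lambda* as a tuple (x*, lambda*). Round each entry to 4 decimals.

Form the Lagrangian:
  L(x, lambda) = (1/2) x^T Q x + c^T x + lambda^T (A x - b)
Stationarity (grad_x L = 0): Q x + c + A^T lambda = 0.
Primal feasibility: A x = b.

This gives the KKT block system:
  [ Q   A^T ] [ x     ]   [-c ]
  [ A    0  ] [ lambda ] = [ b ]

Solving the linear system:
  x*      = (-0.1351, 1.9324, 2.2432)
  lambda* = (-5.3784, -3.2432)
  f(x*)   = 30.5541

x* = (-0.1351, 1.9324, 2.2432), lambda* = (-5.3784, -3.2432)


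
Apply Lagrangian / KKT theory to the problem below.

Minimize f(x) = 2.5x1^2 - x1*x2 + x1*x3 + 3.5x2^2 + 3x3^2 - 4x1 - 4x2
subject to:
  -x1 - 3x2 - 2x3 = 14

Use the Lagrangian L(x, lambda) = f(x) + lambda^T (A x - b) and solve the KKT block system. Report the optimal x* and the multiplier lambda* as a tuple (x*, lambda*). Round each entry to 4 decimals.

Form the Lagrangian:
  L(x, lambda) = (1/2) x^T Q x + c^T x + lambda^T (A x - b)
Stationarity (grad_x L = 0): Q x + c + A^T lambda = 0.
Primal feasibility: A x = b.

This gives the KKT block system:
  [ Q   A^T ] [ x     ]   [-c ]
  [ A    0  ] [ lambda ] = [ b ]

Solving the linear system:
  x*      = (-0.8, -2.8, -2.4)
  lambda* = (-7.6)
  f(x*)   = 60.4

x* = (-0.8, -2.8, -2.4), lambda* = (-7.6)


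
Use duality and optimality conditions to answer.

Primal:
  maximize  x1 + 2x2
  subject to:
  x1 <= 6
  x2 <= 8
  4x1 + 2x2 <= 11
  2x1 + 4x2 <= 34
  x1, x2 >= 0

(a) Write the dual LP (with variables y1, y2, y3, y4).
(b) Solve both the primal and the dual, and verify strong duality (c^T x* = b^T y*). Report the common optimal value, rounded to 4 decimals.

The standard primal-dual pair for 'max c^T x s.t. A x <= b, x >= 0' is:
  Dual:  min b^T y  s.t.  A^T y >= c,  y >= 0.

So the dual LP is:
  minimize  6y1 + 8y2 + 11y3 + 34y4
  subject to:
    y1 + 4y3 + 2y4 >= 1
    y2 + 2y3 + 4y4 >= 2
    y1, y2, y3, y4 >= 0

Solving the primal: x* = (0, 5.5).
  primal value c^T x* = 11.
Solving the dual: y* = (0, 0, 1, 0).
  dual value b^T y* = 11.
Strong duality: c^T x* = b^T y*. Confirmed.

11


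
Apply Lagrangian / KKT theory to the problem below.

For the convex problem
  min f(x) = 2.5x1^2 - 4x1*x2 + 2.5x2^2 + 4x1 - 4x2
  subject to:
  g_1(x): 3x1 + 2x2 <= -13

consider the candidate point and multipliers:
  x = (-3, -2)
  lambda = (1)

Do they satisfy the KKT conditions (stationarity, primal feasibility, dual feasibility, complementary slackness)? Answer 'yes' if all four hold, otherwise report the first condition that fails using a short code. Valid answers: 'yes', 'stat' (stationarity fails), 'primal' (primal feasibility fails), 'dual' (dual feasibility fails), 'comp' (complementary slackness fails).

Gradient of f: grad f(x) = Q x + c = (-3, -2)
Constraint values g_i(x) = a_i^T x - b_i:
  g_1((-3, -2)) = 0
Stationarity residual: grad f(x) + sum_i lambda_i a_i = (0, 0)
  -> stationarity OK
Primal feasibility (all g_i <= 0): OK
Dual feasibility (all lambda_i >= 0): OK
Complementary slackness (lambda_i * g_i(x) = 0 for all i): OK

Verdict: yes, KKT holds.

yes


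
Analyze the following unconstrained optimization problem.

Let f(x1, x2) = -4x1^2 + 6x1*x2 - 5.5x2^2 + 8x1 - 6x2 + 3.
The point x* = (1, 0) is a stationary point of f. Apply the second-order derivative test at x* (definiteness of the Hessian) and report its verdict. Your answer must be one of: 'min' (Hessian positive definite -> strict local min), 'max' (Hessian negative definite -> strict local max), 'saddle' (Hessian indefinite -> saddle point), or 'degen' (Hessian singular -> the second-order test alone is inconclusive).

Compute the Hessian H = grad^2 f:
  H = [[-8, 6], [6, -11]]
Verify stationarity: grad f(x*) = H x* + g = (0, 0).
Eigenvalues of H: -15.6847, -3.3153.
Both eigenvalues < 0, so H is negative definite -> x* is a strict local max.

max


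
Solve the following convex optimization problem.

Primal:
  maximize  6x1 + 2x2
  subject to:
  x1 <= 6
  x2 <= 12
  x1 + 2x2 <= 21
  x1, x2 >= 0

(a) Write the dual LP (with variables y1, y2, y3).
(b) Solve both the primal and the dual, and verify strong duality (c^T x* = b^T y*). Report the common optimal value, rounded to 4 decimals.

The standard primal-dual pair for 'max c^T x s.t. A x <= b, x >= 0' is:
  Dual:  min b^T y  s.t.  A^T y >= c,  y >= 0.

So the dual LP is:
  minimize  6y1 + 12y2 + 21y3
  subject to:
    y1 + y3 >= 6
    y2 + 2y3 >= 2
    y1, y2, y3 >= 0

Solving the primal: x* = (6, 7.5).
  primal value c^T x* = 51.
Solving the dual: y* = (5, 0, 1).
  dual value b^T y* = 51.
Strong duality: c^T x* = b^T y*. Confirmed.

51


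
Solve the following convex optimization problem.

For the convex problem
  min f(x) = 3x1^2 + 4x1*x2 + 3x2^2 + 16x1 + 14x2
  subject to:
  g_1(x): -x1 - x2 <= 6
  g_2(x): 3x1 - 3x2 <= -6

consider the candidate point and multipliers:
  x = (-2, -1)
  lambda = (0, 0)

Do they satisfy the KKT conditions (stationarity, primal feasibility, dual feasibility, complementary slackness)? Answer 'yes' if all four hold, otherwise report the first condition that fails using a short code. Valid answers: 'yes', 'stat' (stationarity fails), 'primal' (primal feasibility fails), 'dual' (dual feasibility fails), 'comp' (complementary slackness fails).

Gradient of f: grad f(x) = Q x + c = (0, 0)
Constraint values g_i(x) = a_i^T x - b_i:
  g_1((-2, -1)) = -3
  g_2((-2, -1)) = 3
Stationarity residual: grad f(x) + sum_i lambda_i a_i = (0, 0)
  -> stationarity OK
Primal feasibility (all g_i <= 0): FAILS
Dual feasibility (all lambda_i >= 0): OK
Complementary slackness (lambda_i * g_i(x) = 0 for all i): OK

Verdict: the first failing condition is primal_feasibility -> primal.

primal


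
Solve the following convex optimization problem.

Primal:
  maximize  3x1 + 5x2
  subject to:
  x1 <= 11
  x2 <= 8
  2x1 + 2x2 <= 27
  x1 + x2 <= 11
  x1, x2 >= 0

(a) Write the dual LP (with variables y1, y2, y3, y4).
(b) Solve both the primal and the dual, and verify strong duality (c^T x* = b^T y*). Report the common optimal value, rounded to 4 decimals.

The standard primal-dual pair for 'max c^T x s.t. A x <= b, x >= 0' is:
  Dual:  min b^T y  s.t.  A^T y >= c,  y >= 0.

So the dual LP is:
  minimize  11y1 + 8y2 + 27y3 + 11y4
  subject to:
    y1 + 2y3 + y4 >= 3
    y2 + 2y3 + y4 >= 5
    y1, y2, y3, y4 >= 0

Solving the primal: x* = (3, 8).
  primal value c^T x* = 49.
Solving the dual: y* = (0, 2, 0, 3).
  dual value b^T y* = 49.
Strong duality: c^T x* = b^T y*. Confirmed.

49


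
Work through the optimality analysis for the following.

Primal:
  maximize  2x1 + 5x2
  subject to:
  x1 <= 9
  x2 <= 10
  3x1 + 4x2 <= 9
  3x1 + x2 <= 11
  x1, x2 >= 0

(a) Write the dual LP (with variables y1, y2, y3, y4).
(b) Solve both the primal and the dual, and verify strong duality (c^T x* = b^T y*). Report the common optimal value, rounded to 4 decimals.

The standard primal-dual pair for 'max c^T x s.t. A x <= b, x >= 0' is:
  Dual:  min b^T y  s.t.  A^T y >= c,  y >= 0.

So the dual LP is:
  minimize  9y1 + 10y2 + 9y3 + 11y4
  subject to:
    y1 + 3y3 + 3y4 >= 2
    y2 + 4y3 + y4 >= 5
    y1, y2, y3, y4 >= 0

Solving the primal: x* = (0, 2.25).
  primal value c^T x* = 11.25.
Solving the dual: y* = (0, 0, 1.25, 0).
  dual value b^T y* = 11.25.
Strong duality: c^T x* = b^T y*. Confirmed.

11.25
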